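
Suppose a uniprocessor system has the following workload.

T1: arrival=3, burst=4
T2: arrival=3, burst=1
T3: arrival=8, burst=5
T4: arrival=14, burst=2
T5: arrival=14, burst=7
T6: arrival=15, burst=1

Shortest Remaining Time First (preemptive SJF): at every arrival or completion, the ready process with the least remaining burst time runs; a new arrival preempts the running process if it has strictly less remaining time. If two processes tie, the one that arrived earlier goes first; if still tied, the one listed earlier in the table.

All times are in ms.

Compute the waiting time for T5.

Gantt: | idle 0-3 | T2 3-4 | T1 4-8 | T3 8-13 | idle 13-14 | T4 14-16 | T6 16-17 | T5 17-24 |
Completion: T1=8  T2=4  T3=13  T4=16  T5=24  T6=17
Turnaround (C−A): T1=5  T2=1  T3=5  T4=2  T5=10  T6=2
Waiting(T5) = turnaround − burst = 10 − 7 = 3

3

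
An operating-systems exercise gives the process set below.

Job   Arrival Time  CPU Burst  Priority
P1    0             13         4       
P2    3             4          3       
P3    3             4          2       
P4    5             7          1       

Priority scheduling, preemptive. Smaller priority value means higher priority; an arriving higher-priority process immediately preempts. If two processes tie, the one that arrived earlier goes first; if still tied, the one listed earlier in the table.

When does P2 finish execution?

Gantt: | P1 0-3 | P3 3-5 | P4 5-12 | P3 12-14 | P2 14-18 | P1 18-28 |
Completion: P1=28  P2=18  P3=14  P4=12

18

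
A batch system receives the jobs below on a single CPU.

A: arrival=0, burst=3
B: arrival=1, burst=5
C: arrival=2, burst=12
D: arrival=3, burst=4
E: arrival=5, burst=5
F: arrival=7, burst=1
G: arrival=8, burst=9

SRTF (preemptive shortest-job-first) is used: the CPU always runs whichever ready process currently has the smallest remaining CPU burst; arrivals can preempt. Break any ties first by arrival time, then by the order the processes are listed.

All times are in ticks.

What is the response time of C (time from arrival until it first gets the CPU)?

25

Timeline: | A 0-3 | D 3-7 | F 7-8 | B 8-13 | E 13-18 | G 18-27 | C 27-39 |
Completion: A=3  B=13  C=39  D=7  E=18  F=8  G=27
Response(C) = first start − arrival = 27 − 2 = 25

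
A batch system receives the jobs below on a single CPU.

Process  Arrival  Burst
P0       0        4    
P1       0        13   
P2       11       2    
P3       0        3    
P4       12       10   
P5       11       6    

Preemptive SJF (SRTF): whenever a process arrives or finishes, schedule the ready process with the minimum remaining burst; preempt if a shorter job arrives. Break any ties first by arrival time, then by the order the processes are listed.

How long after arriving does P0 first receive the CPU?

3

Timeline: | P3 0-3 | P0 3-7 | P1 7-11 | P2 11-13 | P5 13-19 | P1 19-28 | P4 28-38 |
Completion: P0=7  P1=28  P2=13  P3=3  P4=38  P5=19
Response(P0) = first start − arrival = 3 − 0 = 3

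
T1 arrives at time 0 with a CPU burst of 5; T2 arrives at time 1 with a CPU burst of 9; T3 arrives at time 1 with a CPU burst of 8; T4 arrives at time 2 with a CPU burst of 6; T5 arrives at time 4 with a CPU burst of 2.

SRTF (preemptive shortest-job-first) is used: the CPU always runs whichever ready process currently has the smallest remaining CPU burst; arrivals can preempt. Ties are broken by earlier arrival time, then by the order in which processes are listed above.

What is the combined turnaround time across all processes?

68

Timeline: | T1 0-5 | T5 5-7 | T4 7-13 | T3 13-21 | T2 21-30 |
Completion: T1=5  T2=30  T3=21  T4=13  T5=7
Turnaround (C−A): T1=5  T2=29  T3=20  T4=11  T5=3
Turnaround = completion − arrival: T1=5, T2=29, T3=20, T4=11, T5=3
Total turnaround = 5 + 29 + 20 + 11 + 3 = 68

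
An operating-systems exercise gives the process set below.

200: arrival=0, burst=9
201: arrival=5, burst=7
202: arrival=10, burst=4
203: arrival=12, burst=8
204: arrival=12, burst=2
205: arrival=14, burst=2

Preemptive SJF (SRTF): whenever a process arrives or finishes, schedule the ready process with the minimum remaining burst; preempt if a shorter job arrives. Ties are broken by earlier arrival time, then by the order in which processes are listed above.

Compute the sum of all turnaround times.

60

Schedule: | 200 0-9 | 201 9-10 | 202 10-14 | 204 14-16 | 205 16-18 | 201 18-24 | 203 24-32 |
Completion: 200=9  201=24  202=14  203=32  204=16  205=18
Turnaround (C−A): 200=9  201=19  202=4  203=20  204=4  205=4
Turnaround = completion − arrival: 200=9, 201=19, 202=4, 203=20, 204=4, 205=4
Total turnaround = 9 + 19 + 4 + 20 + 4 + 4 = 60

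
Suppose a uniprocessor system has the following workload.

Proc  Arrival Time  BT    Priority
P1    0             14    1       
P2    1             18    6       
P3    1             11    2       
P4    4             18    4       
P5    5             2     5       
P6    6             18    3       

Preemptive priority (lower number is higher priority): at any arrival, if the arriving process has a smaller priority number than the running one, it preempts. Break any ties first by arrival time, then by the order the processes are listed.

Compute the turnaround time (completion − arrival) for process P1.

Timeline: | P1 0-14 | P3 14-25 | P6 25-43 | P4 43-61 | P5 61-63 | P2 63-81 |
Completion: P1=14  P2=81  P3=25  P4=61  P5=63  P6=43
Turnaround (C−A): P1=14  P2=80  P3=24  P4=57  P5=58  P6=37
Turnaround(P1) = completion − arrival = 14 − 0 = 14

14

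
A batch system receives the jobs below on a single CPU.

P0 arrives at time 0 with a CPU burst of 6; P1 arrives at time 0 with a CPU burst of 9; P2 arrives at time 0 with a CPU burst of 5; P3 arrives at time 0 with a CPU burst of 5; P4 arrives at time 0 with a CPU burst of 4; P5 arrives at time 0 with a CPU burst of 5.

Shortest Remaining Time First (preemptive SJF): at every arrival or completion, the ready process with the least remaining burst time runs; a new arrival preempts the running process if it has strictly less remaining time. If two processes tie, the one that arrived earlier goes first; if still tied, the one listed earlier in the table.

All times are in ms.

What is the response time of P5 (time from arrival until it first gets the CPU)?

Gantt: | P4 0-4 | P2 4-9 | P3 9-14 | P5 14-19 | P0 19-25 | P1 25-34 |
Completion: P0=25  P1=34  P2=9  P3=14  P4=4  P5=19
Turnaround (C−A): P0=25  P1=34  P2=9  P3=14  P4=4  P5=19
Response(P5) = first start − arrival = 14 − 0 = 14

14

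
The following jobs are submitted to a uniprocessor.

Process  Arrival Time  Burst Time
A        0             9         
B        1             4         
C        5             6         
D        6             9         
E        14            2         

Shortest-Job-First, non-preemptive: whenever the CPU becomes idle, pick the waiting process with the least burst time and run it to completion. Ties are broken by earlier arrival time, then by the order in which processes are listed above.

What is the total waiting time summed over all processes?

Schedule: | A 0-9 | B 9-13 | C 13-19 | E 19-21 | D 21-30 |
Completion: A=9  B=13  C=19  D=30  E=21
Waiting = turnaround − burst: A=0, B=8, C=8, D=15, E=5
Total waiting = 0 + 8 + 8 + 15 + 5 = 36

36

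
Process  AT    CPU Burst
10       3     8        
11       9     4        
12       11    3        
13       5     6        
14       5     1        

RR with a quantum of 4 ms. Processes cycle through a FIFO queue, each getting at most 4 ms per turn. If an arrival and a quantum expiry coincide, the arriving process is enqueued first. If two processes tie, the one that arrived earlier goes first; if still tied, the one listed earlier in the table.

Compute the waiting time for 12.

Schedule: | idle 0-3 | 10 3-7 | 13 7-11 | 14 11-12 | 10 12-16 | 11 16-20 | 12 20-23 | 13 23-25 |
Completion: 10=16  11=20  12=23  13=25  14=12
Waiting(12) = turnaround − burst = 12 − 3 = 9

9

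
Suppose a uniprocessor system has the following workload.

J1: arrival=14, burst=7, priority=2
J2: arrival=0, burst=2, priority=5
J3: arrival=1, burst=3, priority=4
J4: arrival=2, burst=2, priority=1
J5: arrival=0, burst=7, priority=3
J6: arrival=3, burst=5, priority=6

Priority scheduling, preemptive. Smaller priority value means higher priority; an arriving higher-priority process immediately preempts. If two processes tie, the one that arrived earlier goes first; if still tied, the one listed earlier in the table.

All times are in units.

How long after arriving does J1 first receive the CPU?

Gantt: | J5 0-2 | J4 2-4 | J5 4-9 | J3 9-12 | J2 12-14 | J1 14-21 | J6 21-26 |
Completion: J1=21  J2=14  J3=12  J4=4  J5=9  J6=26
Response(J1) = first start − arrival = 14 − 14 = 0

0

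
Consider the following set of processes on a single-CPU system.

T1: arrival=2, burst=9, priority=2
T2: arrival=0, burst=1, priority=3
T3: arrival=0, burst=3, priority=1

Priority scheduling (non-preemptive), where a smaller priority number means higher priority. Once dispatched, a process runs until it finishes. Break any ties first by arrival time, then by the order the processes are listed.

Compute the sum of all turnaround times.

Timeline: | T3 0-3 | T1 3-12 | T2 12-13 |
Completion: T1=12  T2=13  T3=3
Turnaround (C−A): T1=10  T2=13  T3=3
Turnaround = completion − arrival: T1=10, T2=13, T3=3
Total turnaround = 10 + 13 + 3 = 26

26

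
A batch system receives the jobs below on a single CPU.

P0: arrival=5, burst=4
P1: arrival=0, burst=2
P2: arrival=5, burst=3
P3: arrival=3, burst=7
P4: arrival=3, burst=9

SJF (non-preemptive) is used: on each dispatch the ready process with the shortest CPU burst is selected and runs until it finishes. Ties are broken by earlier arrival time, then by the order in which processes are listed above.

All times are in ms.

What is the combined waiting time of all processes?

27

Gantt: | P1 0-2 | idle 2-3 | P3 3-10 | P2 10-13 | P0 13-17 | P4 17-26 |
Completion: P0=17  P1=2  P2=13  P3=10  P4=26
Turnaround (C−A): P0=12  P1=2  P2=8  P3=7  P4=23
Waiting = turnaround − burst: P0=8, P1=0, P2=5, P3=0, P4=14
Total waiting = 8 + 0 + 5 + 0 + 14 = 27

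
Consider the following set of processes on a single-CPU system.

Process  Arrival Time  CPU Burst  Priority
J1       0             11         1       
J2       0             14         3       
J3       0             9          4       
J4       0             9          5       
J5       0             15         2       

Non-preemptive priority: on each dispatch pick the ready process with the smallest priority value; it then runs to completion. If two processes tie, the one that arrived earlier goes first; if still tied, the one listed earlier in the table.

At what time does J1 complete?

11

Gantt: | J1 0-11 | J5 11-26 | J2 26-40 | J3 40-49 | J4 49-58 |
Completion: J1=11  J2=40  J3=49  J4=58  J5=26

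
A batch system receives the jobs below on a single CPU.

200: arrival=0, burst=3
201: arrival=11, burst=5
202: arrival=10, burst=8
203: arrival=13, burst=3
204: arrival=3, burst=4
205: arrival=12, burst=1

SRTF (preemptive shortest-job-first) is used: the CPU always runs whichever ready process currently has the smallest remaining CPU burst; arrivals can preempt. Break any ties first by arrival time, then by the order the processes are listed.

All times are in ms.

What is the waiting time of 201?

4

Gantt: | 200 0-3 | 204 3-7 | idle 7-10 | 202 10-11 | 201 11-12 | 205 12-13 | 203 13-16 | 201 16-20 | 202 20-27 |
Completion: 200=3  201=20  202=27  203=16  204=7  205=13
Turnaround (C−A): 200=3  201=9  202=17  203=3  204=4  205=1
Waiting(201) = turnaround − burst = 9 − 5 = 4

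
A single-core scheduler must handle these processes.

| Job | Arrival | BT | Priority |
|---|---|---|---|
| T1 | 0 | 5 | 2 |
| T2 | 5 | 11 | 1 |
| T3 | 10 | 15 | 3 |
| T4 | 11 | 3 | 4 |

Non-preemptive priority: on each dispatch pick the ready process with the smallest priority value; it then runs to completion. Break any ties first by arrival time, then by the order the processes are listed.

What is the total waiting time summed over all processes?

Gantt: | T1 0-5 | T2 5-16 | T3 16-31 | T4 31-34 |
Completion: T1=5  T2=16  T3=31  T4=34
Waiting = turnaround − burst: T1=0, T2=0, T3=6, T4=20
Total waiting = 0 + 0 + 6 + 20 = 26

26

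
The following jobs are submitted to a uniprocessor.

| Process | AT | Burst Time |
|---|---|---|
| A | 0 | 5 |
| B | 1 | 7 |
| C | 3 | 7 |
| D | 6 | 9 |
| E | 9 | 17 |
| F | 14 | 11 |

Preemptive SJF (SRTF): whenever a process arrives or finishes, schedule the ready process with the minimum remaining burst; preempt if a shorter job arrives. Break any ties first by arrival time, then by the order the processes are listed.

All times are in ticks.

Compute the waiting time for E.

Gantt: | A 0-5 | B 5-12 | C 12-19 | D 19-28 | F 28-39 | E 39-56 |
Completion: A=5  B=12  C=19  D=28  E=56  F=39
Waiting(E) = turnaround − burst = 47 − 17 = 30

30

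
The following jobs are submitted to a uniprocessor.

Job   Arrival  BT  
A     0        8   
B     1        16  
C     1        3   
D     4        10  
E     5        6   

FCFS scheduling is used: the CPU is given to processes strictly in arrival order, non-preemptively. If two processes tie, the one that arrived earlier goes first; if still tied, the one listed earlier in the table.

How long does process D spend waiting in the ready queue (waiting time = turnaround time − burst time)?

23

Schedule: | A 0-8 | B 8-24 | C 24-27 | D 27-37 | E 37-43 |
Completion: A=8  B=24  C=27  D=37  E=43
Waiting(D) = turnaround − burst = 33 − 10 = 23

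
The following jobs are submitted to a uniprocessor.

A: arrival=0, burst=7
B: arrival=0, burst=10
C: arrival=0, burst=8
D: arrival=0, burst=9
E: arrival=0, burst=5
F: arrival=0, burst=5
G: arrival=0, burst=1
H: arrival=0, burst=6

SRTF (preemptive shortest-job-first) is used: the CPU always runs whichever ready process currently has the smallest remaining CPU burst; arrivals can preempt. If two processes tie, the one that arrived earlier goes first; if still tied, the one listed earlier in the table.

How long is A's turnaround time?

24

Schedule: | G 0-1 | E 1-6 | F 6-11 | H 11-17 | A 17-24 | C 24-32 | D 32-41 | B 41-51 |
Completion: A=24  B=51  C=32  D=41  E=6  F=11  G=1  H=17
Turnaround(A) = completion − arrival = 24 − 0 = 24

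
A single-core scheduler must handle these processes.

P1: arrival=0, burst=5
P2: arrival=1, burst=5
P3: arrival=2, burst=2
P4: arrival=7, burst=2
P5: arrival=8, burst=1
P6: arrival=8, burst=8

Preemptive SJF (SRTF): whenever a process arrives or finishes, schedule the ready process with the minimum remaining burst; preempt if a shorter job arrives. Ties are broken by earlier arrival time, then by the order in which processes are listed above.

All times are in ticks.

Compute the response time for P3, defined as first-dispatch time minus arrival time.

0

Timeline: | P1 0-2 | P3 2-4 | P1 4-7 | P4 7-9 | P5 9-10 | P2 10-15 | P6 15-23 |
Completion: P1=7  P2=15  P3=4  P4=9  P5=10  P6=23
Turnaround (C−A): P1=7  P2=14  P3=2  P4=2  P5=2  P6=15
Response(P3) = first start − arrival = 2 − 2 = 0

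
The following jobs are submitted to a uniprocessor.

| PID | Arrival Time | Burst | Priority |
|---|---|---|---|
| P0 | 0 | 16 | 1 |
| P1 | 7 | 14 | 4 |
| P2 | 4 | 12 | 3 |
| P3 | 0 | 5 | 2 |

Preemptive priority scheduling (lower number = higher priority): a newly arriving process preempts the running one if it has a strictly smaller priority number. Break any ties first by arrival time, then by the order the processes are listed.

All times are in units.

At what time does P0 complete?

Schedule: | P0 0-16 | P3 16-21 | P2 21-33 | P1 33-47 |
Completion: P0=16  P1=47  P2=33  P3=21
Turnaround (C−A): P0=16  P1=40  P2=29  P3=21

16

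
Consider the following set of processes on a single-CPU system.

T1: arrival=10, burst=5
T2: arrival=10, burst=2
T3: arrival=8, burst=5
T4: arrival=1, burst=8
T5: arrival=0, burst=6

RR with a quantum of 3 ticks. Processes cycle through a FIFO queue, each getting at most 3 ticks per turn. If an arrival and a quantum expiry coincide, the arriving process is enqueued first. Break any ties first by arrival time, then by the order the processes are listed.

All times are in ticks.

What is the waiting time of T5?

3

Schedule: | T5 0-3 | T4 3-6 | T5 6-9 | T4 9-12 | T3 12-15 | T1 15-18 | T2 18-20 | T4 20-22 | T3 22-24 | T1 24-26 |
Completion: T1=26  T2=20  T3=24  T4=22  T5=9
Turnaround (C−A): T1=16  T2=10  T3=16  T4=21  T5=9
Waiting(T5) = turnaround − burst = 9 − 6 = 3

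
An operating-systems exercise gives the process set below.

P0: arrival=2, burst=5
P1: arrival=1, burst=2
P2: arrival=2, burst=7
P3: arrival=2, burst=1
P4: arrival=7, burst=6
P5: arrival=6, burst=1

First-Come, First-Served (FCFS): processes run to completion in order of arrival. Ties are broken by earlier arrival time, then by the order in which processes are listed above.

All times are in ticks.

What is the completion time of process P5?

17

Schedule: | idle 0-1 | P1 1-3 | P0 3-8 | P2 8-15 | P3 15-16 | P5 16-17 | P4 17-23 |
Completion: P0=8  P1=3  P2=15  P3=16  P4=23  P5=17
Turnaround (C−A): P0=6  P1=2  P2=13  P3=14  P4=16  P5=11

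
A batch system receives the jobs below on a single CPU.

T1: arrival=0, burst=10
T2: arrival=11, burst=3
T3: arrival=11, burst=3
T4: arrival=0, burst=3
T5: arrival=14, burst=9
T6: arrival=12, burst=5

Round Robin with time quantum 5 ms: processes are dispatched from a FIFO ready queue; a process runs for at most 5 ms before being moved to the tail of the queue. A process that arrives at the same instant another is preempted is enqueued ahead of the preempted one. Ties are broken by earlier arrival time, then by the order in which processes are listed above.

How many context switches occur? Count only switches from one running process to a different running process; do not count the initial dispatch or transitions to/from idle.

6

Timeline: | T1 0-5 | T4 5-8 | T1 8-13 | T2 13-16 | T3 16-19 | T6 19-24 | T5 24-33 |
Completion: T1=13  T2=16  T3=19  T4=8  T5=33  T6=24
Turnaround (C−A): T1=13  T2=5  T3=8  T4=8  T5=19  T6=12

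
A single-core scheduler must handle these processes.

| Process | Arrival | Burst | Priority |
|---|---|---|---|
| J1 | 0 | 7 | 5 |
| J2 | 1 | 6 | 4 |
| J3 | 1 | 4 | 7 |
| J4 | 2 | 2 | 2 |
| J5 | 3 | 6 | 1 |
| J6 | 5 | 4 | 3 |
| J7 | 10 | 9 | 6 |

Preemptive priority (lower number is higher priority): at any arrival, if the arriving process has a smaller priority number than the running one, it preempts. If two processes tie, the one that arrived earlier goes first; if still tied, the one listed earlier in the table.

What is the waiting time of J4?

Schedule: | J1 0-1 | J2 1-2 | J4 2-3 | J5 3-9 | J4 9-10 | J6 10-14 | J2 14-19 | J1 19-25 | J7 25-34 | J3 34-38 |
Completion: J1=25  J2=19  J3=38  J4=10  J5=9  J6=14  J7=34
Turnaround (C−A): J1=25  J2=18  J3=37  J4=8  J5=6  J6=9  J7=24
Waiting(J4) = turnaround − burst = 8 − 2 = 6

6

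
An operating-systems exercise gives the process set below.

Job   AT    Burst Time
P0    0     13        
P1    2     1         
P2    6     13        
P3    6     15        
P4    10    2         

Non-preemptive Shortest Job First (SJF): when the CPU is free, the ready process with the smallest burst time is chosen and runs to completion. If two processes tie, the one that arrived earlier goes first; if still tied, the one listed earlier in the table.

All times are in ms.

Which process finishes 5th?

P3

Timeline: | P0 0-13 | P1 13-14 | P4 14-16 | P2 16-29 | P3 29-44 |
Completion: P0=13  P1=14  P2=29  P3=44  P4=16
Finish order: P0 → P1 → P4 → P2 → P3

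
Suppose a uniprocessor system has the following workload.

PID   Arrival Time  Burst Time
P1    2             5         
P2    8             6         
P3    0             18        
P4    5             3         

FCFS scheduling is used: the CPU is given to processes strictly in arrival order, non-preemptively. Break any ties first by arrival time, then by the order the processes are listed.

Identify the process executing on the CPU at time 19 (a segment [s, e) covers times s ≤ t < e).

Timeline: | P3 0-18 | P1 18-23 | P4 23-26 | P2 26-32 |
Completion: P1=23  P2=32  P3=18  P4=26
Turnaround (C−A): P1=21  P2=24  P3=18  P4=21

P1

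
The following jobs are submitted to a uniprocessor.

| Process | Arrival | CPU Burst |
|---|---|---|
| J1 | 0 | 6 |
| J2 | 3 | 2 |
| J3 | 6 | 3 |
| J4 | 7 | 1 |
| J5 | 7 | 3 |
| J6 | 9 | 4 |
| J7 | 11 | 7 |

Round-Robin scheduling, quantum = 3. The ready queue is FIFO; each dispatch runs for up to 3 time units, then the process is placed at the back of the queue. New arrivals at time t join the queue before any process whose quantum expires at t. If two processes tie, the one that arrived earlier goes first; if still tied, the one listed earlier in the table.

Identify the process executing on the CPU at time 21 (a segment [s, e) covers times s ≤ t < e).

J6

Schedule: | J1 0-3 | J2 3-5 | J1 5-8 | J3 8-11 | J4 11-12 | J5 12-15 | J6 15-18 | J7 18-21 | J6 21-22 | J7 22-26 |
Completion: J1=8  J2=5  J3=11  J4=12  J5=15  J6=22  J7=26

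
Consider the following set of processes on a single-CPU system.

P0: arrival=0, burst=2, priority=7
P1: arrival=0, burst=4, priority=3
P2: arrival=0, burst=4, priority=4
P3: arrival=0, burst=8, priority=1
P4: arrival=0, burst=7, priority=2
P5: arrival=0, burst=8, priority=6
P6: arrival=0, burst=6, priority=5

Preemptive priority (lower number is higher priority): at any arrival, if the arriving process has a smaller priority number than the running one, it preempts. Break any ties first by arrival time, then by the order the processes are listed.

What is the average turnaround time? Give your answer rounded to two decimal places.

Schedule: | P3 0-8 | P4 8-15 | P1 15-19 | P2 19-23 | P6 23-29 | P5 29-37 | P0 37-39 |
Completion: P0=39  P1=19  P2=23  P3=8  P4=15  P5=37  P6=29
Turnaround times: P0=39, P1=19, P2=23, P3=8, P4=15, P5=37, P6=29
Average turnaround = (39+19+23+8+15+37+29) / 7 = 170/7 = 24.29

24.29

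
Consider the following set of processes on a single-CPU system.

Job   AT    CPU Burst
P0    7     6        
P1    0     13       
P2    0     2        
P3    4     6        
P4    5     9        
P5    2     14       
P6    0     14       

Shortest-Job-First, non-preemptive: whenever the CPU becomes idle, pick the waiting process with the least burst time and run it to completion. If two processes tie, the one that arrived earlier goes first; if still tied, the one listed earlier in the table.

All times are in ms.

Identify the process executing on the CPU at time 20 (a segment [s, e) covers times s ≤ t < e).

P3

Timeline: | P2 0-2 | P1 2-15 | P3 15-21 | P0 21-27 | P4 27-36 | P6 36-50 | P5 50-64 |
Completion: P0=27  P1=15  P2=2  P3=21  P4=36  P5=64  P6=50
Turnaround (C−A): P0=20  P1=15  P2=2  P3=17  P4=31  P5=62  P6=50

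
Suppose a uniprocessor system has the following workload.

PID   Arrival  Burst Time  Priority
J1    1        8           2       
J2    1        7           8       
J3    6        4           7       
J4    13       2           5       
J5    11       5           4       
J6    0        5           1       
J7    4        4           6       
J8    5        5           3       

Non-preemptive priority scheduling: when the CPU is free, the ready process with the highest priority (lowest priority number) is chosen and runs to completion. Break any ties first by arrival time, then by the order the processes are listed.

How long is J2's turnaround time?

Schedule: | J6 0-5 | J1 5-13 | J8 13-18 | J5 18-23 | J4 23-25 | J7 25-29 | J3 29-33 | J2 33-40 |
Completion: J1=13  J2=40  J3=33  J4=25  J5=23  J6=5  J7=29  J8=18
Turnaround (C−A): J1=12  J2=39  J3=27  J4=12  J5=12  J6=5  J7=25  J8=13
Turnaround(J2) = completion − arrival = 40 − 1 = 39

39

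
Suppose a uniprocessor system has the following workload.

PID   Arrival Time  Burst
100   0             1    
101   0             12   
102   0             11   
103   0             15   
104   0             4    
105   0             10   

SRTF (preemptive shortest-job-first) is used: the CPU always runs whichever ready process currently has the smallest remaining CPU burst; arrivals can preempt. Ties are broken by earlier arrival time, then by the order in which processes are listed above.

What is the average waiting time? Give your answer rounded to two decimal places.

Gantt: | 100 0-1 | 104 1-5 | 105 5-15 | 102 15-26 | 101 26-38 | 103 38-53 |
Completion: 100=1  101=38  102=26  103=53  104=5  105=15
Waiting times: 100=0, 101=26, 102=15, 103=38, 104=1, 105=5
Average waiting = (0+26+15+38+1+5) / 6 = 85/6 = 14.17

14.17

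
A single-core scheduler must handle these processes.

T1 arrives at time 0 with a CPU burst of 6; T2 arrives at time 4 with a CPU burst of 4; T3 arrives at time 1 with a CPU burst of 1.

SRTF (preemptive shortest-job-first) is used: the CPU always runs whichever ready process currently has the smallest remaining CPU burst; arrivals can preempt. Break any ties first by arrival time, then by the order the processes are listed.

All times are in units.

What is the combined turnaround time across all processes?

Timeline: | T1 0-1 | T3 1-2 | T1 2-7 | T2 7-11 |
Completion: T1=7  T2=11  T3=2
Turnaround (C−A): T1=7  T2=7  T3=1
Turnaround = completion − arrival: T1=7, T2=7, T3=1
Total turnaround = 7 + 7 + 1 = 15

15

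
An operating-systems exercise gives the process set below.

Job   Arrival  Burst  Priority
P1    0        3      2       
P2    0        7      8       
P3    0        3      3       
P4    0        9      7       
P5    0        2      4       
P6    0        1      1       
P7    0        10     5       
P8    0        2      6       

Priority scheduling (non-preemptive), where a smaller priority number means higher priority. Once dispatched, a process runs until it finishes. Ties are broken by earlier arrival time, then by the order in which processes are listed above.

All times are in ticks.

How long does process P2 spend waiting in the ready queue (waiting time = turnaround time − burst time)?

Timeline: | P6 0-1 | P1 1-4 | P3 4-7 | P5 7-9 | P7 9-19 | P8 19-21 | P4 21-30 | P2 30-37 |
Completion: P1=4  P2=37  P3=7  P4=30  P5=9  P6=1  P7=19  P8=21
Turnaround (C−A): P1=4  P2=37  P3=7  P4=30  P5=9  P6=1  P7=19  P8=21
Waiting(P2) = turnaround − burst = 37 − 7 = 30

30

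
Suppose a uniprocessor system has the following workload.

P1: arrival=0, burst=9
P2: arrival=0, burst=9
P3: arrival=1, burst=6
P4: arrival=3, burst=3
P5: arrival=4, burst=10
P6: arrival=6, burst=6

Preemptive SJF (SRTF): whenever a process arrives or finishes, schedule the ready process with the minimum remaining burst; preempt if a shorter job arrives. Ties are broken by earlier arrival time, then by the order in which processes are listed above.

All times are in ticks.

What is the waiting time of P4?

0

Gantt: | P1 0-1 | P3 1-3 | P4 3-6 | P3 6-10 | P6 10-16 | P1 16-24 | P2 24-33 | P5 33-43 |
Completion: P1=24  P2=33  P3=10  P4=6  P5=43  P6=16
Turnaround (C−A): P1=24  P2=33  P3=9  P4=3  P5=39  P6=10
Waiting(P4) = turnaround − burst = 3 − 3 = 0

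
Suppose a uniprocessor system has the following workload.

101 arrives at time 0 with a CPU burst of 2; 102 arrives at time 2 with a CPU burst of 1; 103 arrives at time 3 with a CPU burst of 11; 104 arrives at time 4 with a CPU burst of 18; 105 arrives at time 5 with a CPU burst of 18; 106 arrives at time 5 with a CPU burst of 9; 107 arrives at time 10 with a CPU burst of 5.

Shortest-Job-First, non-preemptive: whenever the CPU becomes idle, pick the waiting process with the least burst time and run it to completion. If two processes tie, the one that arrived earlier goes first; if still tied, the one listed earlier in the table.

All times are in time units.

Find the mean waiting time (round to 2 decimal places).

11.86

Schedule: | 101 0-2 | 102 2-3 | 103 3-14 | 107 14-19 | 106 19-28 | 104 28-46 | 105 46-64 |
Completion: 101=2  102=3  103=14  104=46  105=64  106=28  107=19
Waiting times: 101=0, 102=0, 103=0, 104=24, 105=41, 106=14, 107=4
Average waiting = (0+0+0+24+41+14+4) / 7 = 83/7 = 11.86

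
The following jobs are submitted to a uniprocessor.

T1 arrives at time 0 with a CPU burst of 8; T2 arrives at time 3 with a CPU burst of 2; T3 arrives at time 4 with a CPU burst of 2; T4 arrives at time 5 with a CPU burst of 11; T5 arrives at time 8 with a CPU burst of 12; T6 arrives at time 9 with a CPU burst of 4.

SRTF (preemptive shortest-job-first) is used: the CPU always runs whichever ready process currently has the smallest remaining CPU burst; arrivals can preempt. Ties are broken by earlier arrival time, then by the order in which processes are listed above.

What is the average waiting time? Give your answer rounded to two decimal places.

6.33

Gantt: | T1 0-3 | T2 3-5 | T3 5-7 | T1 7-12 | T6 12-16 | T4 16-27 | T5 27-39 |
Completion: T1=12  T2=5  T3=7  T4=27  T5=39  T6=16
Waiting times: T1=4, T2=0, T3=1, T4=11, T5=19, T6=3
Average waiting = (4+0+1+11+19+3) / 6 = 38/6 = 6.33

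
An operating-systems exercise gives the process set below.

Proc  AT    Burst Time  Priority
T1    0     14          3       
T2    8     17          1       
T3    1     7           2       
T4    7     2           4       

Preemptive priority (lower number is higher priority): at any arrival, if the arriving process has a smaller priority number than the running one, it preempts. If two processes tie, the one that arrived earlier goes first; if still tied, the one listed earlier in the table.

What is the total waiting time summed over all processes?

Schedule: | T1 0-1 | T3 1-8 | T2 8-25 | T1 25-38 | T4 38-40 |
Completion: T1=38  T2=25  T3=8  T4=40
Turnaround (C−A): T1=38  T2=17  T3=7  T4=33
Waiting = turnaround − burst: T1=24, T2=0, T3=0, T4=31
Total waiting = 24 + 0 + 0 + 31 = 55

55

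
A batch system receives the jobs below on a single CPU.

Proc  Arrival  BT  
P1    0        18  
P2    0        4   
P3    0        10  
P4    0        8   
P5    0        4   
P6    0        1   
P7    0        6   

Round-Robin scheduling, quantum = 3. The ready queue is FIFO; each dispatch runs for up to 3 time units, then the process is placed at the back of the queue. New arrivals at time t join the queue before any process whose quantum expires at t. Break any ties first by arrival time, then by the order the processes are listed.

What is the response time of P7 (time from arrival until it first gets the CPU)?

Gantt: | P1 0-3 | P2 3-6 | P3 6-9 | P4 9-12 | P5 12-15 | P6 15-16 | P7 16-19 | P1 19-22 | P2 22-23 | P3 23-26 | P4 26-29 | P5 29-30 | P7 30-33 | P1 33-36 | P3 36-39 | P4 39-41 | P1 41-44 | P3 44-45 | P1 45-51 |
Completion: P1=51  P2=23  P3=45  P4=41  P5=30  P6=16  P7=33
Response(P7) = first start − arrival = 16 − 0 = 16

16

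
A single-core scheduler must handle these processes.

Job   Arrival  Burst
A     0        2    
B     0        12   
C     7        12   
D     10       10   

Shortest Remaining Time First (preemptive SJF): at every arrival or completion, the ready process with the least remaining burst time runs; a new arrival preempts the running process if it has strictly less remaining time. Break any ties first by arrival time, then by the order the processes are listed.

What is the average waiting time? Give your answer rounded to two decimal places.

Schedule: | A 0-2 | B 2-14 | D 14-24 | C 24-36 |
Completion: A=2  B=14  C=36  D=24
Waiting times: A=0, B=2, C=17, D=4
Average waiting = (0+2+17+4) / 4 = 23/4 = 5.75

5.75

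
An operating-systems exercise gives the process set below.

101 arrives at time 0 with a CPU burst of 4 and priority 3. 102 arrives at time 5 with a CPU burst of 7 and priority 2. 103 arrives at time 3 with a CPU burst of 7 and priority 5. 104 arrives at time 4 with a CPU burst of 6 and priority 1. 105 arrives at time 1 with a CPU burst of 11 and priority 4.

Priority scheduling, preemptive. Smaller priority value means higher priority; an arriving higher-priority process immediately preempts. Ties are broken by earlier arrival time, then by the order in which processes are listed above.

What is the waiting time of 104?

Schedule: | 101 0-4 | 104 4-10 | 102 10-17 | 105 17-28 | 103 28-35 |
Completion: 101=4  102=17  103=35  104=10  105=28
Turnaround (C−A): 101=4  102=12  103=32  104=6  105=27
Waiting(104) = turnaround − burst = 6 − 6 = 0

0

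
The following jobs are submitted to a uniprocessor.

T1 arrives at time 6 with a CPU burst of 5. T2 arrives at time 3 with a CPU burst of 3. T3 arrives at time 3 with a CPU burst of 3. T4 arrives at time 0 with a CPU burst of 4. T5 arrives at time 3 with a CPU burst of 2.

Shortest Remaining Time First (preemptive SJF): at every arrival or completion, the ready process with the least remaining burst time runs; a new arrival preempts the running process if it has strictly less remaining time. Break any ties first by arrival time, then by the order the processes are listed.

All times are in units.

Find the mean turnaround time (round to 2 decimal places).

6.60

Gantt: | T4 0-4 | T5 4-6 | T2 6-9 | T3 9-12 | T1 12-17 |
Completion: T1=17  T2=9  T3=12  T4=4  T5=6
Turnaround times: T1=11, T2=6, T3=9, T4=4, T5=3
Average turnaround = (11+6+9+4+3) / 5 = 33/5 = 6.60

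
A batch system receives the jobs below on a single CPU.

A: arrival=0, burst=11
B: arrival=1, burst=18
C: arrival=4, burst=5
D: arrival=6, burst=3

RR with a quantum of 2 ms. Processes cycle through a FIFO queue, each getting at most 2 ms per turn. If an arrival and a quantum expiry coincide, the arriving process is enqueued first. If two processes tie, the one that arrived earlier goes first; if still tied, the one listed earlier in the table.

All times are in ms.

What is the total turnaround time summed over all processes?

96

Gantt: | A 0-2 | B 2-4 | A 4-6 | C 6-8 | B 8-10 | D 10-12 | A 12-14 | C 14-16 | B 16-18 | D 18-19 | A 19-21 | C 21-22 | B 22-24 | A 24-26 | B 26-28 | A 28-29 | B 29-37 |
Completion: A=29  B=37  C=22  D=19
Turnaround = completion − arrival: A=29, B=36, C=18, D=13
Total turnaround = 29 + 36 + 18 + 13 = 96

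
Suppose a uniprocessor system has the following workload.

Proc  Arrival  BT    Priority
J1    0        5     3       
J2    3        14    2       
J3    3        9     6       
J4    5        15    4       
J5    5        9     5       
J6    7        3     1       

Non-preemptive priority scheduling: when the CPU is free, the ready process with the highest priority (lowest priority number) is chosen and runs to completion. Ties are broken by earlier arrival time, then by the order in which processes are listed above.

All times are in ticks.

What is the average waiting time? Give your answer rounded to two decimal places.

Gantt: | J1 0-5 | J2 5-19 | J6 19-22 | J4 22-37 | J5 37-46 | J3 46-55 |
Completion: J1=5  J2=19  J3=55  J4=37  J5=46  J6=22
Waiting times: J1=0, J2=2, J3=43, J4=17, J5=32, J6=12
Average waiting = (0+2+43+17+32+12) / 6 = 106/6 = 17.67

17.67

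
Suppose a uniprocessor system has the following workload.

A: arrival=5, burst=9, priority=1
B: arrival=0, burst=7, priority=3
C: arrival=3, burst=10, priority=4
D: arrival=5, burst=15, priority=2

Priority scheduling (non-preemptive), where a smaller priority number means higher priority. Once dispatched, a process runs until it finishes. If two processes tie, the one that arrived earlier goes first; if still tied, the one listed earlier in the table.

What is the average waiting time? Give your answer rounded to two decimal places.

Timeline: | B 0-7 | A 7-16 | D 16-31 | C 31-41 |
Completion: A=16  B=7  C=41  D=31
Turnaround (C−A): A=11  B=7  C=38  D=26
Waiting times: A=2, B=0, C=28, D=11
Average waiting = (2+0+28+11) / 4 = 41/4 = 10.25

10.25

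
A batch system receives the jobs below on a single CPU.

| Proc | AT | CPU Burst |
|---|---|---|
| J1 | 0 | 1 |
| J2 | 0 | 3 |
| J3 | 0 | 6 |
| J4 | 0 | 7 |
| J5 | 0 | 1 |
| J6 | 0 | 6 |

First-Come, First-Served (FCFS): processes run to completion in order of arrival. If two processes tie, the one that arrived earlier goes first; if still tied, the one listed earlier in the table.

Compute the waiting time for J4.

Gantt: | J1 0-1 | J2 1-4 | J3 4-10 | J4 10-17 | J5 17-18 | J6 18-24 |
Completion: J1=1  J2=4  J3=10  J4=17  J5=18  J6=24
Waiting(J4) = turnaround − burst = 17 − 7 = 10

10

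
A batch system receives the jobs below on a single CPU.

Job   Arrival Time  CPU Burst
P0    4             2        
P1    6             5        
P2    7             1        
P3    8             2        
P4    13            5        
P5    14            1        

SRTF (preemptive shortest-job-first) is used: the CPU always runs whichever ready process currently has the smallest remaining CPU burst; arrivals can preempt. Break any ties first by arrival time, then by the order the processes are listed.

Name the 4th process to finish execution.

P1

Timeline: | idle 0-4 | P0 4-6 | P1 6-7 | P2 7-8 | P3 8-10 | P1 10-14 | P5 14-15 | P4 15-20 |
Completion: P0=6  P1=14  P2=8  P3=10  P4=20  P5=15
Turnaround (C−A): P0=2  P1=8  P2=1  P3=2  P4=7  P5=1
Finish order: P0 → P2 → P3 → P1 → P5 → P4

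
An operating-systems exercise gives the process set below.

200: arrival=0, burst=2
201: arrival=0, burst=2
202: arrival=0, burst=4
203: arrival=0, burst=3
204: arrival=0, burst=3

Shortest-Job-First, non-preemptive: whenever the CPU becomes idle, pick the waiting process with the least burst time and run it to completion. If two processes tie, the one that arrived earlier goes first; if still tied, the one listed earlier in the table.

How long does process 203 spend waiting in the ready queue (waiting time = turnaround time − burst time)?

4

Gantt: | 200 0-2 | 201 2-4 | 203 4-7 | 204 7-10 | 202 10-14 |
Completion: 200=2  201=4  202=14  203=7  204=10
Waiting(203) = turnaround − burst = 7 − 3 = 4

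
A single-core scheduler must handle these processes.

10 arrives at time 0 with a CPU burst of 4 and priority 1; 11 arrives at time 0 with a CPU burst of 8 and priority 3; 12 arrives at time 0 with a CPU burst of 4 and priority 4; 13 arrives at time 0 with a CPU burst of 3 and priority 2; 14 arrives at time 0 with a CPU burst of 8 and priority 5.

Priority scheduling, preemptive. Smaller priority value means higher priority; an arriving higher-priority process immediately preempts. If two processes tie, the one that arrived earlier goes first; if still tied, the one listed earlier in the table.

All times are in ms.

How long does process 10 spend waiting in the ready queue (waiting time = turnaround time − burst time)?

Timeline: | 10 0-4 | 13 4-7 | 11 7-15 | 12 15-19 | 14 19-27 |
Completion: 10=4  11=15  12=19  13=7  14=27
Waiting(10) = turnaround − burst = 4 − 4 = 0

0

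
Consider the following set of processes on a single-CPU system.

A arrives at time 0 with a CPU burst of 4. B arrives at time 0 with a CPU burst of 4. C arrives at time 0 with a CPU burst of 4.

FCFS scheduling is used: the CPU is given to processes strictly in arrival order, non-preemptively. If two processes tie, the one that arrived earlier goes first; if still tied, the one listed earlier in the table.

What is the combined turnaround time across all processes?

Timeline: | A 0-4 | B 4-8 | C 8-12 |
Completion: A=4  B=8  C=12
Turnaround (C−A): A=4  B=8  C=12
Turnaround = completion − arrival: A=4, B=8, C=12
Total turnaround = 4 + 8 + 12 = 24

24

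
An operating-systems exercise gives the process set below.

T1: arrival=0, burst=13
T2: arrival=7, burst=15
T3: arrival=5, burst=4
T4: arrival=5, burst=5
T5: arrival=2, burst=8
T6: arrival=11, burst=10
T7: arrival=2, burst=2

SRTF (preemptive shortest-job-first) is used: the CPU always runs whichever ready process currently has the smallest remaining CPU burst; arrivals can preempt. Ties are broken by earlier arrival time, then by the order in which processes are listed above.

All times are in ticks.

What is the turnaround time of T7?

Schedule: | T1 0-2 | T7 2-4 | T5 4-5 | T3 5-9 | T4 9-14 | T5 14-21 | T6 21-31 | T1 31-42 | T2 42-57 |
Completion: T1=42  T2=57  T3=9  T4=14  T5=21  T6=31  T7=4
Turnaround (C−A): T1=42  T2=50  T3=4  T4=9  T5=19  T6=20  T7=2
Turnaround(T7) = completion − arrival = 4 − 2 = 2

2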